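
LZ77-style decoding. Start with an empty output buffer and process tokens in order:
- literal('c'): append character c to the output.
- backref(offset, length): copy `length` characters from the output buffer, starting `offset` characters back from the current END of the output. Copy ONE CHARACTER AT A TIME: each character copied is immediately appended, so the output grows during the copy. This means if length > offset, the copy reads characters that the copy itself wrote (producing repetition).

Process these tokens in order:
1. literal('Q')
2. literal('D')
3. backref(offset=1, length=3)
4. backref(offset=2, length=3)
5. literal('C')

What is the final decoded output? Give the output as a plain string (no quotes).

Answer: QDDDDDDDC

Derivation:
Token 1: literal('Q'). Output: "Q"
Token 2: literal('D'). Output: "QD"
Token 3: backref(off=1, len=3) (overlapping!). Copied 'DDD' from pos 1. Output: "QDDDD"
Token 4: backref(off=2, len=3) (overlapping!). Copied 'DDD' from pos 3. Output: "QDDDDDDD"
Token 5: literal('C'). Output: "QDDDDDDDC"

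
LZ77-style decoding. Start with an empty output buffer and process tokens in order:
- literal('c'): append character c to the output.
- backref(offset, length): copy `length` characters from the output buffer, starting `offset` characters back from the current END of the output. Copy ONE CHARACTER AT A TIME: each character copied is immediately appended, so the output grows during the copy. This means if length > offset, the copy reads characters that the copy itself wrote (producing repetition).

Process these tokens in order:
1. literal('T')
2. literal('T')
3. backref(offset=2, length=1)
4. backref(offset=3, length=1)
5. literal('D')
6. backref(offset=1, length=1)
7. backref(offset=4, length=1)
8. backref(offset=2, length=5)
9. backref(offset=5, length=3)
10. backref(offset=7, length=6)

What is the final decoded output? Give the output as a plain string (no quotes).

Answer: TTTTDDTDTDTDDTDTDTDDT

Derivation:
Token 1: literal('T'). Output: "T"
Token 2: literal('T'). Output: "TT"
Token 3: backref(off=2, len=1). Copied 'T' from pos 0. Output: "TTT"
Token 4: backref(off=3, len=1). Copied 'T' from pos 0. Output: "TTTT"
Token 5: literal('D'). Output: "TTTTD"
Token 6: backref(off=1, len=1). Copied 'D' from pos 4. Output: "TTTTDD"
Token 7: backref(off=4, len=1). Copied 'T' from pos 2. Output: "TTTTDDT"
Token 8: backref(off=2, len=5) (overlapping!). Copied 'DTDTD' from pos 5. Output: "TTTTDDTDTDTD"
Token 9: backref(off=5, len=3). Copied 'DTD' from pos 7. Output: "TTTTDDTDTDTDDTD"
Token 10: backref(off=7, len=6). Copied 'TDTDDT' from pos 8. Output: "TTTTDDTDTDTDDTDTDTDDT"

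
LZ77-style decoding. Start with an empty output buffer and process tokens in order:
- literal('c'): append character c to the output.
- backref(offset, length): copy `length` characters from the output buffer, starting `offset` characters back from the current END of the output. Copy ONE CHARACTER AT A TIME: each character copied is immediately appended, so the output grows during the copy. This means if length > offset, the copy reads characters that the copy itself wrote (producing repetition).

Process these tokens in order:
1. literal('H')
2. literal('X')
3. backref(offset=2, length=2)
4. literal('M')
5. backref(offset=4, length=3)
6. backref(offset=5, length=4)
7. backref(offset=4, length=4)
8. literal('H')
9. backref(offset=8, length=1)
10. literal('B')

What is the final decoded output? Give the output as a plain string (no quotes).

Answer: HXHXMXHXXMXHXMXHHMB

Derivation:
Token 1: literal('H'). Output: "H"
Token 2: literal('X'). Output: "HX"
Token 3: backref(off=2, len=2). Copied 'HX' from pos 0. Output: "HXHX"
Token 4: literal('M'). Output: "HXHXM"
Token 5: backref(off=4, len=3). Copied 'XHX' from pos 1. Output: "HXHXMXHX"
Token 6: backref(off=5, len=4). Copied 'XMXH' from pos 3. Output: "HXHXMXHXXMXH"
Token 7: backref(off=4, len=4). Copied 'XMXH' from pos 8. Output: "HXHXMXHXXMXHXMXH"
Token 8: literal('H'). Output: "HXHXMXHXXMXHXMXHH"
Token 9: backref(off=8, len=1). Copied 'M' from pos 9. Output: "HXHXMXHXXMXHXMXHHM"
Token 10: literal('B'). Output: "HXHXMXHXXMXHXMXHHMB"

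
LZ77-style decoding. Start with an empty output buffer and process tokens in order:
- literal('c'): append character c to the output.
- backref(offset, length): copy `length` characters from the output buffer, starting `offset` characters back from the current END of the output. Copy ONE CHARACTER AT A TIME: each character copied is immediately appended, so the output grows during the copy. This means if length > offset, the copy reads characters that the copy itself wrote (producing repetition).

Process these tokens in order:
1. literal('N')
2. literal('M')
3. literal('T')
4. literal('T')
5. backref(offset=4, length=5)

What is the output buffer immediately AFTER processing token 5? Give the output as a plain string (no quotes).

Token 1: literal('N'). Output: "N"
Token 2: literal('M'). Output: "NM"
Token 3: literal('T'). Output: "NMT"
Token 4: literal('T'). Output: "NMTT"
Token 5: backref(off=4, len=5) (overlapping!). Copied 'NMTTN' from pos 0. Output: "NMTTNMTTN"

Answer: NMTTNMTTN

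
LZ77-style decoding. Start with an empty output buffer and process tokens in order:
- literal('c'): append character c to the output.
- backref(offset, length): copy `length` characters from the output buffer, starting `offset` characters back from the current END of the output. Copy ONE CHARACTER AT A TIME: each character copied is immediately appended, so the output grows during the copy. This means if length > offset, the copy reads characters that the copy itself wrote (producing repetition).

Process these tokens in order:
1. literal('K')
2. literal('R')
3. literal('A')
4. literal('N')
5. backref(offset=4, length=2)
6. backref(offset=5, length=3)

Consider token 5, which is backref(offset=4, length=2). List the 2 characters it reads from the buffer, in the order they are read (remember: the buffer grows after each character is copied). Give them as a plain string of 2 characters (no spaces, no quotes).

Answer: KR

Derivation:
Token 1: literal('K'). Output: "K"
Token 2: literal('R'). Output: "KR"
Token 3: literal('A'). Output: "KRA"
Token 4: literal('N'). Output: "KRAN"
Token 5: backref(off=4, len=2). Buffer before: "KRAN" (len 4)
  byte 1: read out[0]='K', append. Buffer now: "KRANK"
  byte 2: read out[1]='R', append. Buffer now: "KRANKR"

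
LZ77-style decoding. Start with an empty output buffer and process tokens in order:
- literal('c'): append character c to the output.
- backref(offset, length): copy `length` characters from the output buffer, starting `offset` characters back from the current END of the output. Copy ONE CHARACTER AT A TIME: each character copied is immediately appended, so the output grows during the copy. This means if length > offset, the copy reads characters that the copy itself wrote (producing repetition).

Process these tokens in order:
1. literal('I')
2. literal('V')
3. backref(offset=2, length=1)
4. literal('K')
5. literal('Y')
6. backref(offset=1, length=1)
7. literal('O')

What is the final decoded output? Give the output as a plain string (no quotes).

Answer: IVIKYYO

Derivation:
Token 1: literal('I'). Output: "I"
Token 2: literal('V'). Output: "IV"
Token 3: backref(off=2, len=1). Copied 'I' from pos 0. Output: "IVI"
Token 4: literal('K'). Output: "IVIK"
Token 5: literal('Y'). Output: "IVIKY"
Token 6: backref(off=1, len=1). Copied 'Y' from pos 4. Output: "IVIKYY"
Token 7: literal('O'). Output: "IVIKYYO"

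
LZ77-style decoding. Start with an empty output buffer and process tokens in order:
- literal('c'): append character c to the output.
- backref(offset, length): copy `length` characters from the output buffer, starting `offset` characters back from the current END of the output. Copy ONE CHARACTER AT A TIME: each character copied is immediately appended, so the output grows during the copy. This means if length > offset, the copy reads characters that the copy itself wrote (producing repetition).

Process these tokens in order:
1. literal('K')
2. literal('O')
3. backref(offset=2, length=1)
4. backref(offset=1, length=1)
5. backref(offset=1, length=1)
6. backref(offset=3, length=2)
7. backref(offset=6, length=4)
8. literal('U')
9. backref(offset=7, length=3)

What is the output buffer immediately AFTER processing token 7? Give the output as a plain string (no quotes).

Token 1: literal('K'). Output: "K"
Token 2: literal('O'). Output: "KO"
Token 3: backref(off=2, len=1). Copied 'K' from pos 0. Output: "KOK"
Token 4: backref(off=1, len=1). Copied 'K' from pos 2. Output: "KOKK"
Token 5: backref(off=1, len=1). Copied 'K' from pos 3. Output: "KOKKK"
Token 6: backref(off=3, len=2). Copied 'KK' from pos 2. Output: "KOKKKKK"
Token 7: backref(off=6, len=4). Copied 'OKKK' from pos 1. Output: "KOKKKKKOKKK"

Answer: KOKKKKKOKKK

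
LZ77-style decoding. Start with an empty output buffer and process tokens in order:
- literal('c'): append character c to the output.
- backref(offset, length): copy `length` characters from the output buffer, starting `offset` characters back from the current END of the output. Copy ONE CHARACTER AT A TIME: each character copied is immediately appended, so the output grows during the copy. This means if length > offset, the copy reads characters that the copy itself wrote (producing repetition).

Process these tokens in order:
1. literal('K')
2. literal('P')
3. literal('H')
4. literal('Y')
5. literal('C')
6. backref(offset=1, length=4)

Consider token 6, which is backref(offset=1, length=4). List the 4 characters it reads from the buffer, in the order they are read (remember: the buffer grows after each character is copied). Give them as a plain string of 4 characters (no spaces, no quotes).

Answer: CCCC

Derivation:
Token 1: literal('K'). Output: "K"
Token 2: literal('P'). Output: "KP"
Token 3: literal('H'). Output: "KPH"
Token 4: literal('Y'). Output: "KPHY"
Token 5: literal('C'). Output: "KPHYC"
Token 6: backref(off=1, len=4). Buffer before: "KPHYC" (len 5)
  byte 1: read out[4]='C', append. Buffer now: "KPHYCC"
  byte 2: read out[5]='C', append. Buffer now: "KPHYCCC"
  byte 3: read out[6]='C', append. Buffer now: "KPHYCCCC"
  byte 4: read out[7]='C', append. Buffer now: "KPHYCCCCC"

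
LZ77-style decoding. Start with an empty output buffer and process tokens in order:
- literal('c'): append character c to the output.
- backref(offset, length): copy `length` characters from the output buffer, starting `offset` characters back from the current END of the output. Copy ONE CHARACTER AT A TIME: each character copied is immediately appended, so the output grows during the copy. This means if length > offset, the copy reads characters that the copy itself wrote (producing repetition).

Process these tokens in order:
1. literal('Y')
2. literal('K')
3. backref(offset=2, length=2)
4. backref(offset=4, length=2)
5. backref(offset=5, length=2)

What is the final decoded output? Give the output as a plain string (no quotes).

Token 1: literal('Y'). Output: "Y"
Token 2: literal('K'). Output: "YK"
Token 3: backref(off=2, len=2). Copied 'YK' from pos 0. Output: "YKYK"
Token 4: backref(off=4, len=2). Copied 'YK' from pos 0. Output: "YKYKYK"
Token 5: backref(off=5, len=2). Copied 'KY' from pos 1. Output: "YKYKYKKY"

Answer: YKYKYKKY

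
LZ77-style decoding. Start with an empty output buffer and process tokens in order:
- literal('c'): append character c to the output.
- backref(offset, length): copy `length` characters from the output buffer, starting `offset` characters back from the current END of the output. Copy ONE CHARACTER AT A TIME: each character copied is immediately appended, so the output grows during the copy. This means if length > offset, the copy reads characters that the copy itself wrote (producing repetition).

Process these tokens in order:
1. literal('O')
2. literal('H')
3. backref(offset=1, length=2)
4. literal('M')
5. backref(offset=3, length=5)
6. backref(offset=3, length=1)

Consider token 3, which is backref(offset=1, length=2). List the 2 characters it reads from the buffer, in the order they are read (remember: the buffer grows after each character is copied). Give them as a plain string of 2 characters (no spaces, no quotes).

Token 1: literal('O'). Output: "O"
Token 2: literal('H'). Output: "OH"
Token 3: backref(off=1, len=2). Buffer before: "OH" (len 2)
  byte 1: read out[1]='H', append. Buffer now: "OHH"
  byte 2: read out[2]='H', append. Buffer now: "OHHH"

Answer: HH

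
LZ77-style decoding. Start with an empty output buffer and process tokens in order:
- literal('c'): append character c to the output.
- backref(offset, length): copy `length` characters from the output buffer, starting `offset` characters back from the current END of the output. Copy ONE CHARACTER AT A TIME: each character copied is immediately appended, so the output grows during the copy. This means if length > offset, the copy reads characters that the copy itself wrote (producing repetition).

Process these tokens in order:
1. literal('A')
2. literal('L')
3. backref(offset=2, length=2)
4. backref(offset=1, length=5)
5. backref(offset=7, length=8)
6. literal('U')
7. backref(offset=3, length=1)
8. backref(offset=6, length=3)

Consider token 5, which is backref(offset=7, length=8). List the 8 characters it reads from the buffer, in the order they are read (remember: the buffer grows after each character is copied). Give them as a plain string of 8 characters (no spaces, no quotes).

Answer: ALLLLLLA

Derivation:
Token 1: literal('A'). Output: "A"
Token 2: literal('L'). Output: "AL"
Token 3: backref(off=2, len=2). Copied 'AL' from pos 0. Output: "ALAL"
Token 4: backref(off=1, len=5) (overlapping!). Copied 'LLLLL' from pos 3. Output: "ALALLLLLL"
Token 5: backref(off=7, len=8). Buffer before: "ALALLLLLL" (len 9)
  byte 1: read out[2]='A', append. Buffer now: "ALALLLLLLA"
  byte 2: read out[3]='L', append. Buffer now: "ALALLLLLLAL"
  byte 3: read out[4]='L', append. Buffer now: "ALALLLLLLALL"
  byte 4: read out[5]='L', append. Buffer now: "ALALLLLLLALLL"
  byte 5: read out[6]='L', append. Buffer now: "ALALLLLLLALLLL"
  byte 6: read out[7]='L', append. Buffer now: "ALALLLLLLALLLLL"
  byte 7: read out[8]='L', append. Buffer now: "ALALLLLLLALLLLLL"
  byte 8: read out[9]='A', append. Buffer now: "ALALLLLLLALLLLLLA"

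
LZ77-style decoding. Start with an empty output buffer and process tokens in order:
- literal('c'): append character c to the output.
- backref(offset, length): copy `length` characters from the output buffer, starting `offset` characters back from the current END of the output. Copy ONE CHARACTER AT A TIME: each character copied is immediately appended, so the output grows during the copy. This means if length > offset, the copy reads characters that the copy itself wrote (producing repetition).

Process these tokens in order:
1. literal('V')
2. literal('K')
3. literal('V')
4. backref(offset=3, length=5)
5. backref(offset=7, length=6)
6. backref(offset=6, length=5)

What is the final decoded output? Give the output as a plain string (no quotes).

Token 1: literal('V'). Output: "V"
Token 2: literal('K'). Output: "VK"
Token 3: literal('V'). Output: "VKV"
Token 4: backref(off=3, len=5) (overlapping!). Copied 'VKVVK' from pos 0. Output: "VKVVKVVK"
Token 5: backref(off=7, len=6). Copied 'KVVKVV' from pos 1. Output: "VKVVKVVKKVVKVV"
Token 6: backref(off=6, len=5). Copied 'KVVKV' from pos 8. Output: "VKVVKVVKKVVKVVKVVKV"

Answer: VKVVKVVKKVVKVVKVVKV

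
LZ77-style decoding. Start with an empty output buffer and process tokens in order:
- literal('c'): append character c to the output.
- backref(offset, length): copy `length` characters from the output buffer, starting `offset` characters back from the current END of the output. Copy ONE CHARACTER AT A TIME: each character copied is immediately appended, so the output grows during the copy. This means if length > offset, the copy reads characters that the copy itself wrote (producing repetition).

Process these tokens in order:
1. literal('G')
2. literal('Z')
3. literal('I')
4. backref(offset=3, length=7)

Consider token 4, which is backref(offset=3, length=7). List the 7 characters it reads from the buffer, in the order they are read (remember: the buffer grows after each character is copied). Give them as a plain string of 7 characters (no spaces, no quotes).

Token 1: literal('G'). Output: "G"
Token 2: literal('Z'). Output: "GZ"
Token 3: literal('I'). Output: "GZI"
Token 4: backref(off=3, len=7). Buffer before: "GZI" (len 3)
  byte 1: read out[0]='G', append. Buffer now: "GZIG"
  byte 2: read out[1]='Z', append. Buffer now: "GZIGZ"
  byte 3: read out[2]='I', append. Buffer now: "GZIGZI"
  byte 4: read out[3]='G', append. Buffer now: "GZIGZIG"
  byte 5: read out[4]='Z', append. Buffer now: "GZIGZIGZ"
  byte 6: read out[5]='I', append. Buffer now: "GZIGZIGZI"
  byte 7: read out[6]='G', append. Buffer now: "GZIGZIGZIG"

Answer: GZIGZIG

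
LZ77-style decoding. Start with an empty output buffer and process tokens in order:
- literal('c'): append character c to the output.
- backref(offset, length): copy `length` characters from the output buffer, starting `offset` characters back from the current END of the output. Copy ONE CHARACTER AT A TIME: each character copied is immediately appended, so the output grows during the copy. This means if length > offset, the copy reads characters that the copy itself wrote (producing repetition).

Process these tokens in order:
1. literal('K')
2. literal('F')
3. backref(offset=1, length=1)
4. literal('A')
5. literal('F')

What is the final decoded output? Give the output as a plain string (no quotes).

Answer: KFFAF

Derivation:
Token 1: literal('K'). Output: "K"
Token 2: literal('F'). Output: "KF"
Token 3: backref(off=1, len=1). Copied 'F' from pos 1. Output: "KFF"
Token 4: literal('A'). Output: "KFFA"
Token 5: literal('F'). Output: "KFFAF"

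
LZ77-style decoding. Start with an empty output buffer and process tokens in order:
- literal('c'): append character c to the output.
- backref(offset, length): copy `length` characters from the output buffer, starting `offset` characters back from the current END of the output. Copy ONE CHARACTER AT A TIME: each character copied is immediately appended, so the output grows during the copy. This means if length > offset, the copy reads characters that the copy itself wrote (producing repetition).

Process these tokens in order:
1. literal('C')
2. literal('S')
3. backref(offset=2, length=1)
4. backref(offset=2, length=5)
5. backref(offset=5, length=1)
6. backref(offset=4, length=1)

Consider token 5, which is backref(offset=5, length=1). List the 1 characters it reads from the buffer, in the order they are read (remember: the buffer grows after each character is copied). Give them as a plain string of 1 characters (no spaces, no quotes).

Answer: S

Derivation:
Token 1: literal('C'). Output: "C"
Token 2: literal('S'). Output: "CS"
Token 3: backref(off=2, len=1). Copied 'C' from pos 0. Output: "CSC"
Token 4: backref(off=2, len=5) (overlapping!). Copied 'SCSCS' from pos 1. Output: "CSCSCSCS"
Token 5: backref(off=5, len=1). Buffer before: "CSCSCSCS" (len 8)
  byte 1: read out[3]='S', append. Buffer now: "CSCSCSCSS"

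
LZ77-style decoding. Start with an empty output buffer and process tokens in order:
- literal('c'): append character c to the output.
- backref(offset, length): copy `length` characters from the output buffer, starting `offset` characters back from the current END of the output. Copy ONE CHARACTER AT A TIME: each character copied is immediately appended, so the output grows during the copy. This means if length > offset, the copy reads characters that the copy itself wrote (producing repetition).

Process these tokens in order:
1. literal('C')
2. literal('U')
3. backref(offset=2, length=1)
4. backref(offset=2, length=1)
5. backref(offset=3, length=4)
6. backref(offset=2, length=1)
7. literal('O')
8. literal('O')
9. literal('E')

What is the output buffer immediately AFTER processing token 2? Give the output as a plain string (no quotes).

Answer: CU

Derivation:
Token 1: literal('C'). Output: "C"
Token 2: literal('U'). Output: "CU"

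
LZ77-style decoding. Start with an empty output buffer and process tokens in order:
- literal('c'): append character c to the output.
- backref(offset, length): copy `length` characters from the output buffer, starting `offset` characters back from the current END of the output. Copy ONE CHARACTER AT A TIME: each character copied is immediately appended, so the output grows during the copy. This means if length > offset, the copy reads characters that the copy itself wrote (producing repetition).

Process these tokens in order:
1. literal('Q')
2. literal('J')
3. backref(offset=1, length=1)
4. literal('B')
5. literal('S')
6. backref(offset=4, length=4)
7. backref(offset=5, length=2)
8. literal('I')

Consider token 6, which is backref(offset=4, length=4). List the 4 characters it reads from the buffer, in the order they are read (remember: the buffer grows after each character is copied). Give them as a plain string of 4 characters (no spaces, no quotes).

Answer: JJBS

Derivation:
Token 1: literal('Q'). Output: "Q"
Token 2: literal('J'). Output: "QJ"
Token 3: backref(off=1, len=1). Copied 'J' from pos 1. Output: "QJJ"
Token 4: literal('B'). Output: "QJJB"
Token 5: literal('S'). Output: "QJJBS"
Token 6: backref(off=4, len=4). Buffer before: "QJJBS" (len 5)
  byte 1: read out[1]='J', append. Buffer now: "QJJBSJ"
  byte 2: read out[2]='J', append. Buffer now: "QJJBSJJ"
  byte 3: read out[3]='B', append. Buffer now: "QJJBSJJB"
  byte 4: read out[4]='S', append. Buffer now: "QJJBSJJBS"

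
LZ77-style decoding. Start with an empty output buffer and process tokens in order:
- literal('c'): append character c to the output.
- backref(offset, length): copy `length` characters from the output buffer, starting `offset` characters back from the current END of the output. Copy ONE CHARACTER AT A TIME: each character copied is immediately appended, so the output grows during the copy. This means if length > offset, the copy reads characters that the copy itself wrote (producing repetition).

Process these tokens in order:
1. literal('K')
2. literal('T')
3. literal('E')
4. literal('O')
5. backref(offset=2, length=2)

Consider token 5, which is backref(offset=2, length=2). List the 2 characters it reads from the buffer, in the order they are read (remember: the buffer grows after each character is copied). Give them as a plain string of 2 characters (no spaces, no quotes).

Token 1: literal('K'). Output: "K"
Token 2: literal('T'). Output: "KT"
Token 3: literal('E'). Output: "KTE"
Token 4: literal('O'). Output: "KTEO"
Token 5: backref(off=2, len=2). Buffer before: "KTEO" (len 4)
  byte 1: read out[2]='E', append. Buffer now: "KTEOE"
  byte 2: read out[3]='O', append. Buffer now: "KTEOEO"

Answer: EO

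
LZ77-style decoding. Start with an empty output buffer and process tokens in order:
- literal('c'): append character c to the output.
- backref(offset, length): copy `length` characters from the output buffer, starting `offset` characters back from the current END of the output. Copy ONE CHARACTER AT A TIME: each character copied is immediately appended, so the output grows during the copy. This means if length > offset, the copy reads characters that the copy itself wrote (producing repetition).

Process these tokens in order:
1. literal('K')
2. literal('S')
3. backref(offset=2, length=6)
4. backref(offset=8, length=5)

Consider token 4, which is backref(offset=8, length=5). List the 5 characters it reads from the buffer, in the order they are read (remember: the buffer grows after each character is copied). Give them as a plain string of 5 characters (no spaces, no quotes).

Answer: KSKSK

Derivation:
Token 1: literal('K'). Output: "K"
Token 2: literal('S'). Output: "KS"
Token 3: backref(off=2, len=6) (overlapping!). Copied 'KSKSKS' from pos 0. Output: "KSKSKSKS"
Token 4: backref(off=8, len=5). Buffer before: "KSKSKSKS" (len 8)
  byte 1: read out[0]='K', append. Buffer now: "KSKSKSKSK"
  byte 2: read out[1]='S', append. Buffer now: "KSKSKSKSKS"
  byte 3: read out[2]='K', append. Buffer now: "KSKSKSKSKSK"
  byte 4: read out[3]='S', append. Buffer now: "KSKSKSKSKSKS"
  byte 5: read out[4]='K', append. Buffer now: "KSKSKSKSKSKSK"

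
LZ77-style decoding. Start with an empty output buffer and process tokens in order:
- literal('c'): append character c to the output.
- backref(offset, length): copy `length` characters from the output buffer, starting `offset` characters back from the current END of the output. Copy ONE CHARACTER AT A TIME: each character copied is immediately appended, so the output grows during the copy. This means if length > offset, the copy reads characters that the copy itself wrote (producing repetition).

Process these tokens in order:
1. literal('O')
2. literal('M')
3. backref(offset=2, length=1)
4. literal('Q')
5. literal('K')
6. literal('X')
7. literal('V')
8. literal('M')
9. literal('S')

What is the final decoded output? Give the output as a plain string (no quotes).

Answer: OMOQKXVMS

Derivation:
Token 1: literal('O'). Output: "O"
Token 2: literal('M'). Output: "OM"
Token 3: backref(off=2, len=1). Copied 'O' from pos 0. Output: "OMO"
Token 4: literal('Q'). Output: "OMOQ"
Token 5: literal('K'). Output: "OMOQK"
Token 6: literal('X'). Output: "OMOQKX"
Token 7: literal('V'). Output: "OMOQKXV"
Token 8: literal('M'). Output: "OMOQKXVM"
Token 9: literal('S'). Output: "OMOQKXVMS"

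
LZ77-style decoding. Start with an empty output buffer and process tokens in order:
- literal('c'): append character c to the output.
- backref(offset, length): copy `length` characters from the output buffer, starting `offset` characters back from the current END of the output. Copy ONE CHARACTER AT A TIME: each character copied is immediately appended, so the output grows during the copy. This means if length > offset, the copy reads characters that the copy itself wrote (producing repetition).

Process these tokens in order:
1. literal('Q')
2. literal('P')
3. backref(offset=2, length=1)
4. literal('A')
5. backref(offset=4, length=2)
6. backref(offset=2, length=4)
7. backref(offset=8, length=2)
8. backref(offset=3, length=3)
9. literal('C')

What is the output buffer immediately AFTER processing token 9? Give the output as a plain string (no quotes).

Answer: QPQAQPQPQPQAPQAC

Derivation:
Token 1: literal('Q'). Output: "Q"
Token 2: literal('P'). Output: "QP"
Token 3: backref(off=2, len=1). Copied 'Q' from pos 0. Output: "QPQ"
Token 4: literal('A'). Output: "QPQA"
Token 5: backref(off=4, len=2). Copied 'QP' from pos 0. Output: "QPQAQP"
Token 6: backref(off=2, len=4) (overlapping!). Copied 'QPQP' from pos 4. Output: "QPQAQPQPQP"
Token 7: backref(off=8, len=2). Copied 'QA' from pos 2. Output: "QPQAQPQPQPQA"
Token 8: backref(off=3, len=3). Copied 'PQA' from pos 9. Output: "QPQAQPQPQPQAPQA"
Token 9: literal('C'). Output: "QPQAQPQPQPQAPQAC"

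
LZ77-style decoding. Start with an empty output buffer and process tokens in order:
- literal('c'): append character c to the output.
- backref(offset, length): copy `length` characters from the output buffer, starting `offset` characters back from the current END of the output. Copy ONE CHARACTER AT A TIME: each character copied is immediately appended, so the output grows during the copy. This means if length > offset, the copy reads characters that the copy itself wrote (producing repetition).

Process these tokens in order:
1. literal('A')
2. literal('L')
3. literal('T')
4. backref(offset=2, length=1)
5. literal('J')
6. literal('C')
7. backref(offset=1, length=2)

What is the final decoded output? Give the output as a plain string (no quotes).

Token 1: literal('A'). Output: "A"
Token 2: literal('L'). Output: "AL"
Token 3: literal('T'). Output: "ALT"
Token 4: backref(off=2, len=1). Copied 'L' from pos 1. Output: "ALTL"
Token 5: literal('J'). Output: "ALTLJ"
Token 6: literal('C'). Output: "ALTLJC"
Token 7: backref(off=1, len=2) (overlapping!). Copied 'CC' from pos 5. Output: "ALTLJCCC"

Answer: ALTLJCCC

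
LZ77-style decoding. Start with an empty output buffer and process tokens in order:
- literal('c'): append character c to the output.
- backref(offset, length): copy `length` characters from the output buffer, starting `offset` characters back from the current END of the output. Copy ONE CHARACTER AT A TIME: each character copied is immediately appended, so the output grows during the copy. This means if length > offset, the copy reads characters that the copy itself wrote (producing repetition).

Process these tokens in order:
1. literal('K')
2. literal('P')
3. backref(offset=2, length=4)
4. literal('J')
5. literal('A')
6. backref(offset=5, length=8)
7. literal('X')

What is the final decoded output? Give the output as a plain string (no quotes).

Token 1: literal('K'). Output: "K"
Token 2: literal('P'). Output: "KP"
Token 3: backref(off=2, len=4) (overlapping!). Copied 'KPKP' from pos 0. Output: "KPKPKP"
Token 4: literal('J'). Output: "KPKPKPJ"
Token 5: literal('A'). Output: "KPKPKPJA"
Token 6: backref(off=5, len=8) (overlapping!). Copied 'PKPJAPKP' from pos 3. Output: "KPKPKPJAPKPJAPKP"
Token 7: literal('X'). Output: "KPKPKPJAPKPJAPKPX"

Answer: KPKPKPJAPKPJAPKPX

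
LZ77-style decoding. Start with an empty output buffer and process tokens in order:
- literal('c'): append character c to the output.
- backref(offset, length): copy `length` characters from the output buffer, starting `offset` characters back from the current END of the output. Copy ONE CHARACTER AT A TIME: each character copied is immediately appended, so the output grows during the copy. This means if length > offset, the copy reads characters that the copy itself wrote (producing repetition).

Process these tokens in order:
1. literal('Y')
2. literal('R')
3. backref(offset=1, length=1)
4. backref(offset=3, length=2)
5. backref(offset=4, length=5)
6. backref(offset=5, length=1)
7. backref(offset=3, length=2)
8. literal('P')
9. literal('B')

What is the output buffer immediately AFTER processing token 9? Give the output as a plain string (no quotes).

Token 1: literal('Y'). Output: "Y"
Token 2: literal('R'). Output: "YR"
Token 3: backref(off=1, len=1). Copied 'R' from pos 1. Output: "YRR"
Token 4: backref(off=3, len=2). Copied 'YR' from pos 0. Output: "YRRYR"
Token 5: backref(off=4, len=5) (overlapping!). Copied 'RRYRR' from pos 1. Output: "YRRYRRRYRR"
Token 6: backref(off=5, len=1). Copied 'R' from pos 5. Output: "YRRYRRRYRRR"
Token 7: backref(off=3, len=2). Copied 'RR' from pos 8. Output: "YRRYRRRYRRRRR"
Token 8: literal('P'). Output: "YRRYRRRYRRRRRP"
Token 9: literal('B'). Output: "YRRYRRRYRRRRRPB"

Answer: YRRYRRRYRRRRRPB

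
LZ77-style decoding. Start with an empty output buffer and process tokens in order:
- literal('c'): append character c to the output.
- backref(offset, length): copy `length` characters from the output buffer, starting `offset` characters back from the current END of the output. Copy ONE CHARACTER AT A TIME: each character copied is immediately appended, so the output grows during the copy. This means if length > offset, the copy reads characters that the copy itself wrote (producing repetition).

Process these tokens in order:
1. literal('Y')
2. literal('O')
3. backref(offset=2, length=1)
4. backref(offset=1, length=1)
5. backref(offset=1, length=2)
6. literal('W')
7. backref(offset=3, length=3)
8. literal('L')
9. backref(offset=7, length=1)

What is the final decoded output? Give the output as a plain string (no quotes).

Answer: YOYYYYWYYWLY

Derivation:
Token 1: literal('Y'). Output: "Y"
Token 2: literal('O'). Output: "YO"
Token 3: backref(off=2, len=1). Copied 'Y' from pos 0. Output: "YOY"
Token 4: backref(off=1, len=1). Copied 'Y' from pos 2. Output: "YOYY"
Token 5: backref(off=1, len=2) (overlapping!). Copied 'YY' from pos 3. Output: "YOYYYY"
Token 6: literal('W'). Output: "YOYYYYW"
Token 7: backref(off=3, len=3). Copied 'YYW' from pos 4. Output: "YOYYYYWYYW"
Token 8: literal('L'). Output: "YOYYYYWYYWL"
Token 9: backref(off=7, len=1). Copied 'Y' from pos 4. Output: "YOYYYYWYYWLY"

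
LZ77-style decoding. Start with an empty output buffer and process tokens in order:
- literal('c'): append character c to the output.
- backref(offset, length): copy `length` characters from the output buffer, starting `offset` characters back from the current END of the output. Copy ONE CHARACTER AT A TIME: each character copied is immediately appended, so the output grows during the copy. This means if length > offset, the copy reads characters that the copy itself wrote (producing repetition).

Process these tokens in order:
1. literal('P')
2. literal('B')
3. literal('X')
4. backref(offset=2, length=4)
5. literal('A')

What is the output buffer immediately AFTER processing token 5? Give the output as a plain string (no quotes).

Answer: PBXBXBXA

Derivation:
Token 1: literal('P'). Output: "P"
Token 2: literal('B'). Output: "PB"
Token 3: literal('X'). Output: "PBX"
Token 4: backref(off=2, len=4) (overlapping!). Copied 'BXBX' from pos 1. Output: "PBXBXBX"
Token 5: literal('A'). Output: "PBXBXBXA"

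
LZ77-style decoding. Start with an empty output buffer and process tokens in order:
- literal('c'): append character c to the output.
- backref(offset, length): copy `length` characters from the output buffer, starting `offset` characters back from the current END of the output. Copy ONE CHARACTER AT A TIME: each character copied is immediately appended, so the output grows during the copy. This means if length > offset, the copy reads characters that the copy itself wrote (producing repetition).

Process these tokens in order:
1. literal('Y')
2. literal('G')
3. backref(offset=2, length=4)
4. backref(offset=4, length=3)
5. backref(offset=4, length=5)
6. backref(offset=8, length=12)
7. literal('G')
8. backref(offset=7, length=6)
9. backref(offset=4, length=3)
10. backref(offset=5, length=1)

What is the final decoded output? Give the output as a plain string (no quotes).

Answer: YGYGYGYGYGYGYGYGYGYGYGYGYGGYGYGYGYGYY

Derivation:
Token 1: literal('Y'). Output: "Y"
Token 2: literal('G'). Output: "YG"
Token 3: backref(off=2, len=4) (overlapping!). Copied 'YGYG' from pos 0. Output: "YGYGYG"
Token 4: backref(off=4, len=3). Copied 'YGY' from pos 2. Output: "YGYGYGYGY"
Token 5: backref(off=4, len=5) (overlapping!). Copied 'GYGYG' from pos 5. Output: "YGYGYGYGYGYGYG"
Token 6: backref(off=8, len=12) (overlapping!). Copied 'YGYGYGYGYGYG' from pos 6. Output: "YGYGYGYGYGYGYGYGYGYGYGYGYG"
Token 7: literal('G'). Output: "YGYGYGYGYGYGYGYGYGYGYGYGYGG"
Token 8: backref(off=7, len=6). Copied 'YGYGYG' from pos 20. Output: "YGYGYGYGYGYGYGYGYGYGYGYGYGGYGYGYG"
Token 9: backref(off=4, len=3). Copied 'YGY' from pos 29. Output: "YGYGYGYGYGYGYGYGYGYGYGYGYGGYGYGYGYGY"
Token 10: backref(off=5, len=1). Copied 'Y' from pos 31. Output: "YGYGYGYGYGYGYGYGYGYGYGYGYGGYGYGYGYGYY"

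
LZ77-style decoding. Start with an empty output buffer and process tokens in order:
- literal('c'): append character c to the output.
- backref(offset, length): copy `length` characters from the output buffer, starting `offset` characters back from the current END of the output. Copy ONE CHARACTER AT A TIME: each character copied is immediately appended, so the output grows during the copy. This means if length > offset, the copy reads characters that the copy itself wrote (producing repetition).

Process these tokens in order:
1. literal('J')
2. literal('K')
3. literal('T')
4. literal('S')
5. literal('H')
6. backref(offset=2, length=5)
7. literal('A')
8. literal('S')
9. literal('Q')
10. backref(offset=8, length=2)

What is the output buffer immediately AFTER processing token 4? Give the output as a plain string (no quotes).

Token 1: literal('J'). Output: "J"
Token 2: literal('K'). Output: "JK"
Token 3: literal('T'). Output: "JKT"
Token 4: literal('S'). Output: "JKTS"

Answer: JKTS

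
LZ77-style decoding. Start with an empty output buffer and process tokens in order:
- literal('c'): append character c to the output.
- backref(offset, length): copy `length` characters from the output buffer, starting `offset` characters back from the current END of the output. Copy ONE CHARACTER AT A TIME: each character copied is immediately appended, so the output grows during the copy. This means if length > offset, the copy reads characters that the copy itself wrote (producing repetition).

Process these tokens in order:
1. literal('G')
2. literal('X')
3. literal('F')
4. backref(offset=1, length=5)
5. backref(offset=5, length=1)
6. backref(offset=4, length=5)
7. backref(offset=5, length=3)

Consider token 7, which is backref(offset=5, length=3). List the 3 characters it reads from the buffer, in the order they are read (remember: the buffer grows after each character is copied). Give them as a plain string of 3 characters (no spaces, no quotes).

Token 1: literal('G'). Output: "G"
Token 2: literal('X'). Output: "GX"
Token 3: literal('F'). Output: "GXF"
Token 4: backref(off=1, len=5) (overlapping!). Copied 'FFFFF' from pos 2. Output: "GXFFFFFF"
Token 5: backref(off=5, len=1). Copied 'F' from pos 3. Output: "GXFFFFFFF"
Token 6: backref(off=4, len=5) (overlapping!). Copied 'FFFFF' from pos 5. Output: "GXFFFFFFFFFFFF"
Token 7: backref(off=5, len=3). Buffer before: "GXFFFFFFFFFFFF" (len 14)
  byte 1: read out[9]='F', append. Buffer now: "GXFFFFFFFFFFFFF"
  byte 2: read out[10]='F', append. Buffer now: "GXFFFFFFFFFFFFFF"
  byte 3: read out[11]='F', append. Buffer now: "GXFFFFFFFFFFFFFFF"

Answer: FFF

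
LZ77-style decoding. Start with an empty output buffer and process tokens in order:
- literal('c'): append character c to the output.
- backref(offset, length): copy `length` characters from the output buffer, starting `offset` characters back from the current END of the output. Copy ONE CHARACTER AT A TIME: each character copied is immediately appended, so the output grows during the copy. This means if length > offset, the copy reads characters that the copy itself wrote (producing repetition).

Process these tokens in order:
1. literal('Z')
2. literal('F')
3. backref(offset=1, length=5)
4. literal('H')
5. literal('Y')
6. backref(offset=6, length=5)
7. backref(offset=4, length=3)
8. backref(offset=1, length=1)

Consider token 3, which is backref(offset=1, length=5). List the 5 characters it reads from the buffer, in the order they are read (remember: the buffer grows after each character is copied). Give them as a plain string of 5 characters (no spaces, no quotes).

Answer: FFFFF

Derivation:
Token 1: literal('Z'). Output: "Z"
Token 2: literal('F'). Output: "ZF"
Token 3: backref(off=1, len=5). Buffer before: "ZF" (len 2)
  byte 1: read out[1]='F', append. Buffer now: "ZFF"
  byte 2: read out[2]='F', append. Buffer now: "ZFFF"
  byte 3: read out[3]='F', append. Buffer now: "ZFFFF"
  byte 4: read out[4]='F', append. Buffer now: "ZFFFFF"
  byte 5: read out[5]='F', append. Buffer now: "ZFFFFFF"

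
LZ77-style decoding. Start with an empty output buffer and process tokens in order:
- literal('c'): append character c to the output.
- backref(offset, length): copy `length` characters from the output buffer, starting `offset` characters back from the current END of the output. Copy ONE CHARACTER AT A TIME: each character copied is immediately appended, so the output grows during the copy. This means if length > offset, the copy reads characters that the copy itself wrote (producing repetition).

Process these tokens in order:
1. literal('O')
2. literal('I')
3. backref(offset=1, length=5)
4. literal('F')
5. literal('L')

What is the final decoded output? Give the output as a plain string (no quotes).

Token 1: literal('O'). Output: "O"
Token 2: literal('I'). Output: "OI"
Token 3: backref(off=1, len=5) (overlapping!). Copied 'IIIII' from pos 1. Output: "OIIIIII"
Token 4: literal('F'). Output: "OIIIIIIF"
Token 5: literal('L'). Output: "OIIIIIIFL"

Answer: OIIIIIIFL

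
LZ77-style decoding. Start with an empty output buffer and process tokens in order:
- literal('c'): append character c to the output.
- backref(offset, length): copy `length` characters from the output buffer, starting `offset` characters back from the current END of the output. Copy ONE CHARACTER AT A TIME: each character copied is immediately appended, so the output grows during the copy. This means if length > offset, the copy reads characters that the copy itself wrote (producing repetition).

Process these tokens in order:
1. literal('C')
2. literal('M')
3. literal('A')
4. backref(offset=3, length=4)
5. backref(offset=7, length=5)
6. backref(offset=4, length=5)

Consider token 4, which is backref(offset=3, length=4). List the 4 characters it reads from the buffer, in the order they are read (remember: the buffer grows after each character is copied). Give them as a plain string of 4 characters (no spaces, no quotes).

Token 1: literal('C'). Output: "C"
Token 2: literal('M'). Output: "CM"
Token 3: literal('A'). Output: "CMA"
Token 4: backref(off=3, len=4). Buffer before: "CMA" (len 3)
  byte 1: read out[0]='C', append. Buffer now: "CMAC"
  byte 2: read out[1]='M', append. Buffer now: "CMACM"
  byte 3: read out[2]='A', append. Buffer now: "CMACMA"
  byte 4: read out[3]='C', append. Buffer now: "CMACMAC"

Answer: CMAC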